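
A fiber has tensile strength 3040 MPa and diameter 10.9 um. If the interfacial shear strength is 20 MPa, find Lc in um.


Lc = sigma_f * d / (2 * tau_i) = 3040 * 10.9 / (2 * 20) = 828.4 um

828.4 um


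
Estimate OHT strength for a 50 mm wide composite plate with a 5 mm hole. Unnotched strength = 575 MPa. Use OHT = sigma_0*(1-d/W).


OHT = sigma_0*(1-d/W) = 575*(1-5/50) = 517.5 MPa

517.5 MPa


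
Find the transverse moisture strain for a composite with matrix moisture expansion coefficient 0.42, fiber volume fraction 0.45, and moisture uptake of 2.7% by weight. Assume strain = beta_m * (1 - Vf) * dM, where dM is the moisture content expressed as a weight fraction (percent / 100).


dM = 2.7/100 = 0.027
strain = beta_m * (1-Vf) * dM = 0.42 * 0.55 * 0.027 = 0.006237

0.006237


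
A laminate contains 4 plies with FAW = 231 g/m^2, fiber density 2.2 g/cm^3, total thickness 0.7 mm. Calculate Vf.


Vf = n * FAW / (rho_f * h * 1000) = 4 * 231 / (2.2 * 0.7 * 1000) = 0.6

0.6


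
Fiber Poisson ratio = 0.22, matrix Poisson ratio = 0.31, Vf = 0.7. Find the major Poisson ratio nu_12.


nu_12 = nu_f*Vf + nu_m*(1-Vf) = 0.22*0.7 + 0.31*0.3 = 0.247

0.247


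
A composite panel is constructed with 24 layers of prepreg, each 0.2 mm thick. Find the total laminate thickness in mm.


h = n * t_ply = 24 * 0.2 = 4.8 mm

4.8 mm


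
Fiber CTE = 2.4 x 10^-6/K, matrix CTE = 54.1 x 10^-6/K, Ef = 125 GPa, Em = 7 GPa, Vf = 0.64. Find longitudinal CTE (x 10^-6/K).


E1 = Ef*Vf + Em*(1-Vf) = 82.52
alpha_1 = (alpha_f*Ef*Vf + alpha_m*Em*(1-Vf))/E1 = 3.98 x 10^-6/K

3.98 x 10^-6/K


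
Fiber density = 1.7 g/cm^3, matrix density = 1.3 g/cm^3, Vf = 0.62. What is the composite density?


rho_c = rho_f*Vf + rho_m*(1-Vf) = 1.7*0.62 + 1.3*0.38 = 1.548 g/cm^3

1.548 g/cm^3


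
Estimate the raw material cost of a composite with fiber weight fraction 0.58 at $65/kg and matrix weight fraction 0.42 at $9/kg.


Cost = cost_f*Wf + cost_m*Wm = 65*0.58 + 9*0.42 = $41.48/kg

$41.48/kg


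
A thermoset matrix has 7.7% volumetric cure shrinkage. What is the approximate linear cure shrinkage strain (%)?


Linear shrinkage ≈ vol_shrink/3 = 7.7/3 = 2.567%

2.567%


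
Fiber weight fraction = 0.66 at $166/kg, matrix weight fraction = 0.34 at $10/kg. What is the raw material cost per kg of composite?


Cost = cost_f*Wf + cost_m*Wm = 166*0.66 + 10*0.34 = $112.96/kg

$112.96/kg


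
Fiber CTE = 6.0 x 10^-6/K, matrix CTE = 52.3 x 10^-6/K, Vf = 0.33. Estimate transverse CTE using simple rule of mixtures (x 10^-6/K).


alpha_2 = alpha_f*Vf + alpha_m*(1-Vf) = 6.0*0.33 + 52.3*0.67 = 37.0 x 10^-6/K

37.0 x 10^-6/K


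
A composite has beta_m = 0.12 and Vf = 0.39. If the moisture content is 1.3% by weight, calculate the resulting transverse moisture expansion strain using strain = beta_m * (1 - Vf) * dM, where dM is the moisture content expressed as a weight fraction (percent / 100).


dM = 1.3/100 = 0.013
strain = beta_m * (1-Vf) * dM = 0.12 * 0.61 * 0.013 = 0.0009516

0.0009516


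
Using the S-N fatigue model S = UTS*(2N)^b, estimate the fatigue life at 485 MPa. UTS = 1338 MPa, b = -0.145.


N = 0.5 * (S/UTS)^(1/b) = 0.5 * (485/1338)^(1/-0.145) = 547.4942 cycles

547.4942 cycles


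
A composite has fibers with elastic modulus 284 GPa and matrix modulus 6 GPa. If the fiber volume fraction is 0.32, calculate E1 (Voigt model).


E1 = Ef*Vf + Em*(1-Vf) = 284*0.32 + 6*0.68 = 94.96 GPa

94.96 GPa


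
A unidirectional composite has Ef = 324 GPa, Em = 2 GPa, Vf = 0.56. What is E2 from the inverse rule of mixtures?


1/E2 = Vf/Ef + (1-Vf)/Em = 0.56/324 + 0.44/2
E2 = 4.51 GPa

4.51 GPa


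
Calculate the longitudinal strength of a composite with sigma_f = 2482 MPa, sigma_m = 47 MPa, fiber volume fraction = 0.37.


sigma_1 = sigma_f*Vf + sigma_m*(1-Vf) = 2482*0.37 + 47*0.63 = 948.0 MPa

948.0 MPa


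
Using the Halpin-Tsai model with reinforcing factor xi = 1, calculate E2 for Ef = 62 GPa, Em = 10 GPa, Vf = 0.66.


eta = (Ef/Em - 1)/(Ef/Em + xi) = (6.2 - 1)/(6.2 + 1) = 0.7222
E2 = Em*(1+xi*eta*Vf)/(1-eta*Vf) = 28.22 GPa

28.22 GPa


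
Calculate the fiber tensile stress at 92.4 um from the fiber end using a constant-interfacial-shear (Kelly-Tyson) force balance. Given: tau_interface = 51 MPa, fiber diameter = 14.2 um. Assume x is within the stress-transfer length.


Force balance: sigma_f * (pi*d^2/4) = tau * (pi*d) * x  ->  sigma_f = 4 * tau * x / d
sigma_f = 4 * 51 * 92.4 / 14.2 = 1327.4 MPa

1327.4 MPa


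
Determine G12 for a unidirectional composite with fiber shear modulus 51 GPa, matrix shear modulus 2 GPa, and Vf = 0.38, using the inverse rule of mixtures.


1/G12 = Vf/Gf + (1-Vf)/Gm = 0.38/51 + 0.62/2
G12 = 3.15 GPa

3.15 GPa


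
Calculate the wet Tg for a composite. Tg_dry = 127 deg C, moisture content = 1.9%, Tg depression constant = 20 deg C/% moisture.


Tg_wet = Tg_dry - k*moisture = 127 - 20*1.9 = 89.0 deg C

89.0 deg C


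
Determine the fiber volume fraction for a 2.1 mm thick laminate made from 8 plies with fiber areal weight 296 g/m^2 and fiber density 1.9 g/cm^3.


Vf = n * FAW / (rho_f * h * 1000) = 8 * 296 / (1.9 * 2.1 * 1000) = 0.5935

0.5935


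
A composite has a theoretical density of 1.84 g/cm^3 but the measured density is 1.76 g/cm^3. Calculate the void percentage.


Void% = (rho_theo - rho_actual)/rho_theo * 100 = (1.84 - 1.76)/1.84 * 100 = 4.35%

4.35%


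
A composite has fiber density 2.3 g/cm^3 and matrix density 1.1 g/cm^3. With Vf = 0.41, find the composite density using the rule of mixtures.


rho_c = rho_f*Vf + rho_m*(1-Vf) = 2.3*0.41 + 1.1*0.59 = 1.592 g/cm^3

1.592 g/cm^3


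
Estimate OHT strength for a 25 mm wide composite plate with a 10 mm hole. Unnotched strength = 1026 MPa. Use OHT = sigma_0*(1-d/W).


OHT = sigma_0*(1-d/W) = 1026*(1-10/25) = 615.6 MPa

615.6 MPa


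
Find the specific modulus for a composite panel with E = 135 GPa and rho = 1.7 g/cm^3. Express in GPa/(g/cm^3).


Specific stiffness = E/rho = 135/1.7 = 79.4 GPa/(g/cm^3)

79.4 GPa/(g/cm^3)


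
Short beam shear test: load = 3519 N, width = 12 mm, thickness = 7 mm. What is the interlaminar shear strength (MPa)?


ILSS = 3F/(4bh) = 3*3519/(4*12*7) = 31.42 MPa

31.42 MPa


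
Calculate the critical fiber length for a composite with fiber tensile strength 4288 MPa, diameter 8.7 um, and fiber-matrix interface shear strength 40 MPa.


Lc = sigma_f * d / (2 * tau_i) = 4288 * 8.7 / (2 * 40) = 466.3 um

466.3 um


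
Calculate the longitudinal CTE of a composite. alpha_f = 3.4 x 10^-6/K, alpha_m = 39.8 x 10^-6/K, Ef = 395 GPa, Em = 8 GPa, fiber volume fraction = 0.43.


E1 = Ef*Vf + Em*(1-Vf) = 174.41
alpha_1 = (alpha_f*Ef*Vf + alpha_m*Em*(1-Vf))/E1 = 4.35 x 10^-6/K

4.35 x 10^-6/K


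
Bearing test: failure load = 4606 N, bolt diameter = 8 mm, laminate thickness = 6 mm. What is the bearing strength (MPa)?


sigma_br = F/(d*h) = 4606/(8*6) = 96.0 MPa

96.0 MPa


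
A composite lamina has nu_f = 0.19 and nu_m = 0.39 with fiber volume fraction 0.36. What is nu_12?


nu_12 = nu_f*Vf + nu_m*(1-Vf) = 0.19*0.36 + 0.39*0.64 = 0.318

0.318


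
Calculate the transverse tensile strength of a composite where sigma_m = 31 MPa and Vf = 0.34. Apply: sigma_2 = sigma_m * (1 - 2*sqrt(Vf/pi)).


factor = 1 - 2*sqrt(0.34/pi) = 0.342
sigma_2 = 31 * 0.342 = 10.6 MPa

10.6 MPa


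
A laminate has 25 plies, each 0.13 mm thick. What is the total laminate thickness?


h = n * t_ply = 25 * 0.13 = 3.25 mm

3.25 mm


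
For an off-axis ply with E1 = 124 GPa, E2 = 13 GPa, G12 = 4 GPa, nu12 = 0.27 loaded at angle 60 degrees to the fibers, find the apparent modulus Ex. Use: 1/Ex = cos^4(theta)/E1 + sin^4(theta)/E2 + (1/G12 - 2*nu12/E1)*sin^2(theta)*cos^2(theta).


cos^4(60) = 0.0625, sin^4(60) = 0.5625, sin^2(60)*cos^2(60) = 0.1875
1/G12 - 2*nu12/E1 = 1/4 - 2*0.27/124 = 0.245645 GPa^-1
1/Ex = 0.0625/124 + 0.5625/13 + 0.245645*0.1875 = 0.0898317 GPa^-1
Ex = 11.13 GPa

11.13 GPa


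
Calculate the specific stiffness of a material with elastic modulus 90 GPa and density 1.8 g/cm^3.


Specific stiffness = E/rho = 90/1.8 = 50.0 GPa/(g/cm^3)

50.0 GPa/(g/cm^3)


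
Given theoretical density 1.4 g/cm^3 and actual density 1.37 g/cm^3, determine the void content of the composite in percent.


Void% = (rho_theo - rho_actual)/rho_theo * 100 = (1.4 - 1.37)/1.4 * 100 = 2.14%

2.14%


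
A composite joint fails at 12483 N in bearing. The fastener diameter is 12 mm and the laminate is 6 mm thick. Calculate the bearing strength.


sigma_br = F/(d*h) = 12483/(12*6) = 173.4 MPa

173.4 MPa


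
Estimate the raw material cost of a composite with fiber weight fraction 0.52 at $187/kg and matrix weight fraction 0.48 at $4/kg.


Cost = cost_f*Wf + cost_m*Wm = 187*0.52 + 4*0.48 = $99.16/kg

$99.16/kg


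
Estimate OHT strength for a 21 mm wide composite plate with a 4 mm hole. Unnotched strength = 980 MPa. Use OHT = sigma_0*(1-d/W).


OHT = sigma_0*(1-d/W) = 980*(1-4/21) = 793.3 MPa

793.3 MPa


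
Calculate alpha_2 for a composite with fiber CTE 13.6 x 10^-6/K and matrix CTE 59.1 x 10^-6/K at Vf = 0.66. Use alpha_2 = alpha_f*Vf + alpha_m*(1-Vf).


alpha_2 = alpha_f*Vf + alpha_m*(1-Vf) = 13.6*0.66 + 59.1*0.34 = 29.1 x 10^-6/K

29.1 x 10^-6/K


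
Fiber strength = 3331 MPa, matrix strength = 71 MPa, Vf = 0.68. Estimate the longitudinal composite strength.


sigma_1 = sigma_f*Vf + sigma_m*(1-Vf) = 3331*0.68 + 71*0.32 = 2287.8 MPa

2287.8 MPa


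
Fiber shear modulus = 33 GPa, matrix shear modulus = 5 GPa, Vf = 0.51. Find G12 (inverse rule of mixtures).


1/G12 = Vf/Gf + (1-Vf)/Gm = 0.51/33 + 0.49/5
G12 = 8.81 GPa

8.81 GPa


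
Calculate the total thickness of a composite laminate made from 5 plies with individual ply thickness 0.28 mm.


h = n * t_ply = 5 * 0.28 = 1.4 mm

1.4 mm


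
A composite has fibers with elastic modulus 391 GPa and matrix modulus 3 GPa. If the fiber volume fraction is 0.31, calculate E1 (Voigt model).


E1 = Ef*Vf + Em*(1-Vf) = 391*0.31 + 3*0.69 = 123.28 GPa

123.28 GPa


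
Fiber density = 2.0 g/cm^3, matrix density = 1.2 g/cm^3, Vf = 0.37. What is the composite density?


rho_c = rho_f*Vf + rho_m*(1-Vf) = 2.0*0.37 + 1.2*0.63 = 1.496 g/cm^3

1.496 g/cm^3


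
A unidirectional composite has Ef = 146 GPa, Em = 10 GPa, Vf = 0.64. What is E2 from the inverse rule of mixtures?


1/E2 = Vf/Ef + (1-Vf)/Em = 0.64/146 + 0.36/10
E2 = 24.76 GPa

24.76 GPa


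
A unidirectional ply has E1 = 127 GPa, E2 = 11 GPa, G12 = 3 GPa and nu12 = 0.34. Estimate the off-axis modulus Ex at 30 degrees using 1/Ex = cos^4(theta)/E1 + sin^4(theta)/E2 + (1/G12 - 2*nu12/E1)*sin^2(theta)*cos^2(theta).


cos^4(30) = 0.5625, sin^4(30) = 0.0625, sin^2(30)*cos^2(30) = 0.1875
1/G12 - 2*nu12/E1 = 1/3 - 2*0.34/127 = 0.327979 GPa^-1
1/Ex = 0.5625/127 + 0.0625/11 + 0.327979*0.1875 = 0.071607 GPa^-1
Ex = 13.97 GPa

13.97 GPa


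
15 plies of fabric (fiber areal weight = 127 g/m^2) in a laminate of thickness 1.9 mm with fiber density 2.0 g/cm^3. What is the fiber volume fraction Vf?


Vf = n * FAW / (rho_f * h * 1000) = 15 * 127 / (2.0 * 1.9 * 1000) = 0.5013

0.5013


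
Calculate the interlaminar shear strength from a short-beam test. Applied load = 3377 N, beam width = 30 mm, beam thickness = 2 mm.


ILSS = 3F/(4bh) = 3*3377/(4*30*2) = 42.21 MPa

42.21 MPa


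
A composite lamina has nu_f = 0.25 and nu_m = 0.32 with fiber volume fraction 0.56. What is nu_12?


nu_12 = nu_f*Vf + nu_m*(1-Vf) = 0.25*0.56 + 0.32*0.44 = 0.2808

0.2808


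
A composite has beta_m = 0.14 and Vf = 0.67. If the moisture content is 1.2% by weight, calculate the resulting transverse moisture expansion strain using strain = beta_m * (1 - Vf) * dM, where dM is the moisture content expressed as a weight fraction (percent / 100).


dM = 1.2/100 = 0.012
strain = beta_m * (1-Vf) * dM = 0.14 * 0.33 * 0.012 = 0.0005544

0.0005544


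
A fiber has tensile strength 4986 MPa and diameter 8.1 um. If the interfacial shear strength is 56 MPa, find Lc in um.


Lc = sigma_f * d / (2 * tau_i) = 4986 * 8.1 / (2 * 56) = 360.6 um

360.6 um


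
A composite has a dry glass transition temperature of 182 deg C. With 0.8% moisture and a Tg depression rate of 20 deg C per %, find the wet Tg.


Tg_wet = Tg_dry - k*moisture = 182 - 20*0.8 = 166.0 deg C

166.0 deg C


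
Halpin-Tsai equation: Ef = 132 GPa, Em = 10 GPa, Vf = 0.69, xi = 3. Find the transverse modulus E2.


eta = (Ef/Em - 1)/(Ef/Em + xi) = (13.2 - 1)/(13.2 + 3) = 0.7531
E2 = Em*(1+xi*eta*Vf)/(1-eta*Vf) = 53.27 GPa

53.27 GPa


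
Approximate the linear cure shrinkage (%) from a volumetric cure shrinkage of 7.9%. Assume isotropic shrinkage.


Linear shrinkage ≈ vol_shrink/3 = 7.9/3 = 2.633%

2.633%


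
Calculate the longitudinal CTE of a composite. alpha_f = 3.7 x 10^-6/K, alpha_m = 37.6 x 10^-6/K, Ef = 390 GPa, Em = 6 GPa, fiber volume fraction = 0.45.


E1 = Ef*Vf + Em*(1-Vf) = 178.8
alpha_1 = (alpha_f*Ef*Vf + alpha_m*Em*(1-Vf))/E1 = 4.33 x 10^-6/K

4.33 x 10^-6/K


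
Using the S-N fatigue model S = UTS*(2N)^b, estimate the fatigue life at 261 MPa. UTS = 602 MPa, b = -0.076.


N = 0.5 * (S/UTS)^(1/b) = 0.5 * (261/602)^(1/-0.076) = 29833.6668 cycles

29833.6668 cycles


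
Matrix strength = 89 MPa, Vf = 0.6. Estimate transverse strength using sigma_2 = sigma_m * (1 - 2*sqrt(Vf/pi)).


factor = 1 - 2*sqrt(0.6/pi) = 0.126
sigma_2 = 89 * 0.126 = 11.21 MPa

11.21 MPa


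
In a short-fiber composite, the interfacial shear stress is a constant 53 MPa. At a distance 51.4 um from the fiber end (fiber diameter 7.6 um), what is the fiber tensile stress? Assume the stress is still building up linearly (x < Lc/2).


Force balance: sigma_f * (pi*d^2/4) = tau * (pi*d) * x  ->  sigma_f = 4 * tau * x / d
sigma_f = 4 * 53 * 51.4 / 7.6 = 1433.8 MPa

1433.8 MPa


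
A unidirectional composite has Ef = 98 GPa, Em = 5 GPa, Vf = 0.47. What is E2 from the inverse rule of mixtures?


1/E2 = Vf/Ef + (1-Vf)/Em = 0.47/98 + 0.53/5
E2 = 9.03 GPa

9.03 GPa


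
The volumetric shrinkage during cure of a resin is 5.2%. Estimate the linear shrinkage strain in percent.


Linear shrinkage ≈ vol_shrink/3 = 5.2/3 = 1.733%

1.733%


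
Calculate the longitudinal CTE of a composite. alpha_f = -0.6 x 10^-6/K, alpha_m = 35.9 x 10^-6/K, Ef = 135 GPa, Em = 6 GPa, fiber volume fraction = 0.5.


E1 = Ef*Vf + Em*(1-Vf) = 70.5
alpha_1 = (alpha_f*Ef*Vf + alpha_m*Em*(1-Vf))/E1 = 0.95 x 10^-6/K

0.95 x 10^-6/K


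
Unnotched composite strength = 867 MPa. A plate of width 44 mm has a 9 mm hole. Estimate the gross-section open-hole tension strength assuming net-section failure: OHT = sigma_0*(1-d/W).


OHT = sigma_0*(1-d/W) = 867*(1-9/44) = 689.7 MPa

689.7 MPa


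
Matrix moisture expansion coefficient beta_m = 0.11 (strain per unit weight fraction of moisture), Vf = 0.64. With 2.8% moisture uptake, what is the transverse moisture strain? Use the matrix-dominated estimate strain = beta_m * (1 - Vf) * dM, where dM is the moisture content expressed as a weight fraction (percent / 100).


dM = 2.8/100 = 0.028
strain = beta_m * (1-Vf) * dM = 0.11 * 0.36 * 0.028 = 0.0011088

0.0011088


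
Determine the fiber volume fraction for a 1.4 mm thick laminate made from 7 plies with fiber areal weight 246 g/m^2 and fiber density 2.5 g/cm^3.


Vf = n * FAW / (rho_f * h * 1000) = 7 * 246 / (2.5 * 1.4 * 1000) = 0.492

0.492


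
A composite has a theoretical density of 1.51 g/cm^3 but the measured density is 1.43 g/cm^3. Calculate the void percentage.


Void% = (rho_theo - rho_actual)/rho_theo * 100 = (1.51 - 1.43)/1.51 * 100 = 5.3%

5.3%


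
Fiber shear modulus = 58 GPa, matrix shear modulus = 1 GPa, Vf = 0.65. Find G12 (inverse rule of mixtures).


1/G12 = Vf/Gf + (1-Vf)/Gm = 0.65/58 + 0.35/1
G12 = 2.77 GPa

2.77 GPa


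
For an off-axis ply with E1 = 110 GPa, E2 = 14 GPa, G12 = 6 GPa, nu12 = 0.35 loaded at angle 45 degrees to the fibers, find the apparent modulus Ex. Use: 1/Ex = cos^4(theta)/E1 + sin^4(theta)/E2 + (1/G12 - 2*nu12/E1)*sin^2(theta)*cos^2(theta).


cos^4(45) = 0.25, sin^4(45) = 0.25, sin^2(45)*cos^2(45) = 0.25
1/G12 - 2*nu12/E1 = 1/6 - 2*0.35/110 = 0.160303 GPa^-1
1/Ex = 0.25/110 + 0.25/14 + 0.160303*0.25 = 0.0602056 GPa^-1
Ex = 16.61 GPa

16.61 GPa


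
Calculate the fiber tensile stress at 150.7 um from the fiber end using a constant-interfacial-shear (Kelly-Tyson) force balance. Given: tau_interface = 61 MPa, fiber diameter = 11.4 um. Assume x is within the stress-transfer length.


Force balance: sigma_f * (pi*d^2/4) = tau * (pi*d) * x  ->  sigma_f = 4 * tau * x / d
sigma_f = 4 * 61 * 150.7 / 11.4 = 3225.5 MPa

3225.5 MPa


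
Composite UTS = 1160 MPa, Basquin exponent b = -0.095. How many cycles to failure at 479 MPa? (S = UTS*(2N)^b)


N = 0.5 * (S/UTS)^(1/b) = 0.5 * (479/1160)^(1/-0.095) = 5525.4097 cycles

5525.4097 cycles


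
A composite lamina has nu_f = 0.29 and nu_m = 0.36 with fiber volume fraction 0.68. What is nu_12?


nu_12 = nu_f*Vf + nu_m*(1-Vf) = 0.29*0.68 + 0.36*0.32 = 0.3124

0.3124


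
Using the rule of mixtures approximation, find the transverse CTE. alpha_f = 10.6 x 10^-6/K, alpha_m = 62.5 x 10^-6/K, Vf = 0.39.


alpha_2 = alpha_f*Vf + alpha_m*(1-Vf) = 10.6*0.39 + 62.5*0.61 = 42.3 x 10^-6/K

42.3 x 10^-6/K


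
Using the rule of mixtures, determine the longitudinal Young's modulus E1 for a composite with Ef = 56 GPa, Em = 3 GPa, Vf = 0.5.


E1 = Ef*Vf + Em*(1-Vf) = 56*0.5 + 3*0.5 = 29.5 GPa

29.5 GPa


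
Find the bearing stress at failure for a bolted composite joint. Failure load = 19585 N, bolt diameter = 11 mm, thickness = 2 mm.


sigma_br = F/(d*h) = 19585/(11*2) = 890.2 MPa

890.2 MPa


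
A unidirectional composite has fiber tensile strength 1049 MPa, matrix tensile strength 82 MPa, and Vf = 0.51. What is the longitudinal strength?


sigma_1 = sigma_f*Vf + sigma_m*(1-Vf) = 1049*0.51 + 82*0.49 = 575.2 MPa

575.2 MPa


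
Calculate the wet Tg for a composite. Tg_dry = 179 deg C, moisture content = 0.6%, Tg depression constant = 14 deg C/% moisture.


Tg_wet = Tg_dry - k*moisture = 179 - 14*0.6 = 170.6 deg C

170.6 deg C


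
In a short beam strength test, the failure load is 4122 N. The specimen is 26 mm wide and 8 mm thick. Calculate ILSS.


ILSS = 3F/(4bh) = 3*4122/(4*26*8) = 14.86 MPa

14.86 MPa


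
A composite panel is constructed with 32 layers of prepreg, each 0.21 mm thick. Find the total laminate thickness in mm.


h = n * t_ply = 32 * 0.21 = 6.72 mm

6.72 mm


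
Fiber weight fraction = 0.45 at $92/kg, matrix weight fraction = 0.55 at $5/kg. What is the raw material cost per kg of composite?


Cost = cost_f*Wf + cost_m*Wm = 92*0.45 + 5*0.55 = $44.15/kg

$44.15/kg


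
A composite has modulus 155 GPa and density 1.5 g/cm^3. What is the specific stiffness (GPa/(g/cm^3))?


Specific stiffness = E/rho = 155/1.5 = 103.3 GPa/(g/cm^3)

103.3 GPa/(g/cm^3)


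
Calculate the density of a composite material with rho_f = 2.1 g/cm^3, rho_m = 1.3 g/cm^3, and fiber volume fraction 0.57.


rho_c = rho_f*Vf + rho_m*(1-Vf) = 2.1*0.57 + 1.3*0.43 = 1.756 g/cm^3

1.756 g/cm^3


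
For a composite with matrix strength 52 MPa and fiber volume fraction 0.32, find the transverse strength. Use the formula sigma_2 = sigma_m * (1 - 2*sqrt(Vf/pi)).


factor = 1 - 2*sqrt(0.32/pi) = 0.3617
sigma_2 = 52 * 0.3617 = 18.81 MPa

18.81 MPa


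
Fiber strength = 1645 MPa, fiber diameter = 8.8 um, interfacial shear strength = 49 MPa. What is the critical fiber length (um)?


Lc = sigma_f * d / (2 * tau_i) = 1645 * 8.8 / (2 * 49) = 147.7 um

147.7 um


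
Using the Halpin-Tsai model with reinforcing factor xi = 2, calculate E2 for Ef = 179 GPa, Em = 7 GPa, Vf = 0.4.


eta = (Ef/Em - 1)/(Ef/Em + xi) = (25.5714 - 1)/(25.5714 + 2) = 0.8912
E2 = Em*(1+xi*eta*Vf)/(1-eta*Vf) = 18.63 GPa

18.63 GPa


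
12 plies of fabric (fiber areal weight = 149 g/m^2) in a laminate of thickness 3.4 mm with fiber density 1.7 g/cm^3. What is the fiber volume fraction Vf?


Vf = n * FAW / (rho_f * h * 1000) = 12 * 149 / (1.7 * 3.4 * 1000) = 0.3093

0.3093


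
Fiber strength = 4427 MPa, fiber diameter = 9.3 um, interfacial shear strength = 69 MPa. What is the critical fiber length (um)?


Lc = sigma_f * d / (2 * tau_i) = 4427 * 9.3 / (2 * 69) = 298.3 um

298.3 um


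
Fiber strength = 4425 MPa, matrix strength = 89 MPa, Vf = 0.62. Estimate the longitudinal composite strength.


sigma_1 = sigma_f*Vf + sigma_m*(1-Vf) = 4425*0.62 + 89*0.38 = 2777.3 MPa

2777.3 MPa


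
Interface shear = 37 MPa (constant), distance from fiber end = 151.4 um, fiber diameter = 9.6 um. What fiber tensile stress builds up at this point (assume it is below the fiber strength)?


Force balance: sigma_f * (pi*d^2/4) = tau * (pi*d) * x  ->  sigma_f = 4 * tau * x / d
sigma_f = 4 * 37 * 151.4 / 9.6 = 2334.1 MPa

2334.1 MPa


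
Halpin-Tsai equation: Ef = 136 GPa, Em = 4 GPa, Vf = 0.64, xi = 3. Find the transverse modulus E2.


eta = (Ef/Em - 1)/(Ef/Em + xi) = (34.0 - 1)/(34.0 + 3) = 0.8919
E2 = Em*(1+xi*eta*Vf)/(1-eta*Vf) = 25.28 GPa

25.28 GPa


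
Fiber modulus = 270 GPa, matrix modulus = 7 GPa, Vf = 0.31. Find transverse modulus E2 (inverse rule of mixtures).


1/E2 = Vf/Ef + (1-Vf)/Em = 0.31/270 + 0.69/7
E2 = 10.03 GPa

10.03 GPa


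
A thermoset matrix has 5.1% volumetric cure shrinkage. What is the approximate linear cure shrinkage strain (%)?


Linear shrinkage ≈ vol_shrink/3 = 5.1/3 = 1.7%

1.7%


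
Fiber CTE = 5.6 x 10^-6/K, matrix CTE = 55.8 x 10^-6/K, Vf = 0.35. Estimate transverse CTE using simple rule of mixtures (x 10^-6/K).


alpha_2 = alpha_f*Vf + alpha_m*(1-Vf) = 5.6*0.35 + 55.8*0.65 = 38.2 x 10^-6/K

38.2 x 10^-6/K


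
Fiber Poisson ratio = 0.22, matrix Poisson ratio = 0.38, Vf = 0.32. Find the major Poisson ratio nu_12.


nu_12 = nu_f*Vf + nu_m*(1-Vf) = 0.22*0.32 + 0.38*0.68 = 0.3288

0.3288


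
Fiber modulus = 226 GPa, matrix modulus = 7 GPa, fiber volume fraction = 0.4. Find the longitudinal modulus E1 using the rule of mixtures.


E1 = Ef*Vf + Em*(1-Vf) = 226*0.4 + 7*0.6 = 94.6 GPa

94.6 GPa


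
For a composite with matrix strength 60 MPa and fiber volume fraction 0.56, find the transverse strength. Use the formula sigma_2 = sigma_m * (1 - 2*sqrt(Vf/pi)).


factor = 1 - 2*sqrt(0.56/pi) = 0.1556
sigma_2 = 60 * 0.1556 = 9.34 MPa

9.34 MPa


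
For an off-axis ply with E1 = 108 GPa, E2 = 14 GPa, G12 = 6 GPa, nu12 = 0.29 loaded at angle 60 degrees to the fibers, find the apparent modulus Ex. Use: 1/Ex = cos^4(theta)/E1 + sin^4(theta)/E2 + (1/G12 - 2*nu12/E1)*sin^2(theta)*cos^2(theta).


cos^4(60) = 0.0625, sin^4(60) = 0.5625, sin^2(60)*cos^2(60) = 0.1875
1/G12 - 2*nu12/E1 = 1/6 - 2*0.29/108 = 0.161296 GPa^-1
1/Ex = 0.0625/108 + 0.5625/14 + 0.161296*0.1875 = 0.0710003 GPa^-1
Ex = 14.08 GPa

14.08 GPa


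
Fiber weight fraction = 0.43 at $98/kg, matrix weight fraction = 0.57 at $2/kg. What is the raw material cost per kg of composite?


Cost = cost_f*Wf + cost_m*Wm = 98*0.43 + 2*0.57 = $43.28/kg

$43.28/kg


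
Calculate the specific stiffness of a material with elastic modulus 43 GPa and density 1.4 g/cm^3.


Specific stiffness = E/rho = 43/1.4 = 30.7 GPa/(g/cm^3)

30.7 GPa/(g/cm^3)


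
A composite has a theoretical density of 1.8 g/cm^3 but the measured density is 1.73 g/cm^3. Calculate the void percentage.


Void% = (rho_theo - rho_actual)/rho_theo * 100 = (1.8 - 1.73)/1.8 * 100 = 3.89%

3.89%


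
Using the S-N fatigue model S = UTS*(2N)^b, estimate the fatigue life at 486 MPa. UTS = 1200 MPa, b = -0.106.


N = 0.5 * (S/UTS)^(1/b) = 0.5 * (486/1200)^(1/-0.106) = 2524.7856 cycles

2524.7856 cycles


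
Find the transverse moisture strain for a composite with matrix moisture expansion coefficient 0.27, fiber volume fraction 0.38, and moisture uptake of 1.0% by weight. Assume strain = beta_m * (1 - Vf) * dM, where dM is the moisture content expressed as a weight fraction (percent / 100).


dM = 1.0/100 = 0.01
strain = beta_m * (1-Vf) * dM = 0.27 * 0.62 * 0.01 = 0.001674

0.001674


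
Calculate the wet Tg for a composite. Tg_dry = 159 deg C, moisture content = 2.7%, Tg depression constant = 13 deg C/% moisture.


Tg_wet = Tg_dry - k*moisture = 159 - 13*2.7 = 123.9 deg C

123.9 deg C


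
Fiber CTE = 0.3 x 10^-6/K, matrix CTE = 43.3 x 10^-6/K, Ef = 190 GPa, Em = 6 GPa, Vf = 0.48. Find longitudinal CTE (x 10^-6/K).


E1 = Ef*Vf + Em*(1-Vf) = 94.32
alpha_1 = (alpha_f*Ef*Vf + alpha_m*Em*(1-Vf))/E1 = 1.72 x 10^-6/K

1.72 x 10^-6/K


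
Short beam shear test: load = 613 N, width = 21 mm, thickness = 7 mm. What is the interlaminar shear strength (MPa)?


ILSS = 3F/(4bh) = 3*613/(4*21*7) = 3.13 MPa

3.13 MPa


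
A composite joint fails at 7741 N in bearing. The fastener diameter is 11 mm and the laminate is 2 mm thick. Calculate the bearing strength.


sigma_br = F/(d*h) = 7741/(11*2) = 351.9 MPa

351.9 MPa


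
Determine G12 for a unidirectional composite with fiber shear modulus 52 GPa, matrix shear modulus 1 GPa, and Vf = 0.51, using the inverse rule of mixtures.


1/G12 = Vf/Gf + (1-Vf)/Gm = 0.51/52 + 0.49/1
G12 = 2.0 GPa

2.0 GPa


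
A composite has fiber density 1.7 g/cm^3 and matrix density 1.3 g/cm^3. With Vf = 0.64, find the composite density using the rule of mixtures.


rho_c = rho_f*Vf + rho_m*(1-Vf) = 1.7*0.64 + 1.3*0.36 = 1.556 g/cm^3

1.556 g/cm^3


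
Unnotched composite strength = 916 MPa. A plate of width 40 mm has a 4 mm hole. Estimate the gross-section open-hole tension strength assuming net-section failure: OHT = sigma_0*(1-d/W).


OHT = sigma_0*(1-d/W) = 916*(1-4/40) = 824.4 MPa

824.4 MPa


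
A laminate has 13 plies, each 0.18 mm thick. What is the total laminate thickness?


h = n * t_ply = 13 * 0.18 = 2.34 mm

2.34 mm


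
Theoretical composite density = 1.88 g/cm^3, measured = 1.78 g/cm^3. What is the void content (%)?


Void% = (rho_theo - rho_actual)/rho_theo * 100 = (1.88 - 1.78)/1.88 * 100 = 5.32%

5.32%


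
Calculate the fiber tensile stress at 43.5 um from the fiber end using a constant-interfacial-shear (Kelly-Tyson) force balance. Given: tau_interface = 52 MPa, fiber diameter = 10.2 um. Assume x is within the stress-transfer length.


Force balance: sigma_f * (pi*d^2/4) = tau * (pi*d) * x  ->  sigma_f = 4 * tau * x / d
sigma_f = 4 * 52 * 43.5 / 10.2 = 887.1 MPa

887.1 MPa


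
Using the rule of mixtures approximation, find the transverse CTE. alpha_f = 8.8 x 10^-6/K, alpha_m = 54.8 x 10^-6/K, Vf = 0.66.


alpha_2 = alpha_f*Vf + alpha_m*(1-Vf) = 8.8*0.66 + 54.8*0.34 = 24.4 x 10^-6/K

24.4 x 10^-6/K


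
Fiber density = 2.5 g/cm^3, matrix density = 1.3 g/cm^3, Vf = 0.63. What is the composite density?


rho_c = rho_f*Vf + rho_m*(1-Vf) = 2.5*0.63 + 1.3*0.37 = 2.056 g/cm^3

2.056 g/cm^3


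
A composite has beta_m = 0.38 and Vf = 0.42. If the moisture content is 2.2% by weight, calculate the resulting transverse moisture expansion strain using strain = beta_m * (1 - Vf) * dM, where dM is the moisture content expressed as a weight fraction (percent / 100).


dM = 2.2/100 = 0.022
strain = beta_m * (1-Vf) * dM = 0.38 * 0.58 * 0.022 = 0.0048488

0.0048488


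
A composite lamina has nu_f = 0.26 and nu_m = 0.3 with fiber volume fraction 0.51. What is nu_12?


nu_12 = nu_f*Vf + nu_m*(1-Vf) = 0.26*0.51 + 0.3*0.49 = 0.2796

0.2796


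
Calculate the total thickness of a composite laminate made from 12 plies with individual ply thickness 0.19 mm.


h = n * t_ply = 12 * 0.19 = 2.28 mm

2.28 mm


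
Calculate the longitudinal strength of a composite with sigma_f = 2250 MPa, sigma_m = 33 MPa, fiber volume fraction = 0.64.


sigma_1 = sigma_f*Vf + sigma_m*(1-Vf) = 2250*0.64 + 33*0.36 = 1451.9 MPa

1451.9 MPa


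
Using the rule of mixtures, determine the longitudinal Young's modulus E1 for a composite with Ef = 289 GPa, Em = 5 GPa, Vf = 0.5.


E1 = Ef*Vf + Em*(1-Vf) = 289*0.5 + 5*0.5 = 147.0 GPa

147.0 GPa


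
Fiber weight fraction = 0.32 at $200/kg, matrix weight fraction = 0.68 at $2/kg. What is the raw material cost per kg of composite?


Cost = cost_f*Wf + cost_m*Wm = 200*0.32 + 2*0.68 = $65.36/kg

$65.36/kg


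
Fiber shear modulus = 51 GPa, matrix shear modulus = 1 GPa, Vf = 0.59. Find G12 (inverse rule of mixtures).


1/G12 = Vf/Gf + (1-Vf)/Gm = 0.59/51 + 0.41/1
G12 = 2.37 GPa

2.37 GPa


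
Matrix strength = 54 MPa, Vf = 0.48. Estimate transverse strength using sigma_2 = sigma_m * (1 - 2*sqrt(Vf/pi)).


factor = 1 - 2*sqrt(0.48/pi) = 0.2182
sigma_2 = 54 * 0.2182 = 11.78 MPa

11.78 MPa


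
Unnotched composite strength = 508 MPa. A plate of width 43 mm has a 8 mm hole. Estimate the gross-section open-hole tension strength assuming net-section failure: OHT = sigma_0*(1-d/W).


OHT = sigma_0*(1-d/W) = 508*(1-8/43) = 413.5 MPa

413.5 MPa


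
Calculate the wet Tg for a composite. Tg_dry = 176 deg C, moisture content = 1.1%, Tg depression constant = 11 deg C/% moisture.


Tg_wet = Tg_dry - k*moisture = 176 - 11*1.1 = 163.9 deg C

163.9 deg C


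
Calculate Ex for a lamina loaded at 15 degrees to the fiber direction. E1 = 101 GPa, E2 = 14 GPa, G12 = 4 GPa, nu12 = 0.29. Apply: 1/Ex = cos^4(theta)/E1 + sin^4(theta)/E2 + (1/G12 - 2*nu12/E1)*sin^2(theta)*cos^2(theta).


cos^4(15) = 0.870513, sin^4(15) = 0.004487, sin^2(15)*cos^2(15) = 0.0625
1/G12 - 2*nu12/E1 = 1/4 - 2*0.29/101 = 0.244257 GPa^-1
1/Ex = 0.870513/101 + 0.004487/14 + 0.244257*0.0625 = 0.0242055 GPa^-1
Ex = 41.31 GPa

41.31 GPa


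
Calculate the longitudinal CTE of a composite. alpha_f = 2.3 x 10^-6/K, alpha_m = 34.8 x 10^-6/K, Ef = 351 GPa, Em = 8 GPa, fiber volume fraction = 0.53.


E1 = Ef*Vf + Em*(1-Vf) = 189.79
alpha_1 = (alpha_f*Ef*Vf + alpha_m*Em*(1-Vf))/E1 = 2.94 x 10^-6/K

2.94 x 10^-6/K


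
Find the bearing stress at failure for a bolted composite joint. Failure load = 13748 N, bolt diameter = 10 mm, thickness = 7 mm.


sigma_br = F/(d*h) = 13748/(10*7) = 196.4 MPa

196.4 MPa


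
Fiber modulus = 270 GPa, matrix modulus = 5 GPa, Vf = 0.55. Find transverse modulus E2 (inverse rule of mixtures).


1/E2 = Vf/Ef + (1-Vf)/Em = 0.55/270 + 0.45/5
E2 = 10.87 GPa

10.87 GPa


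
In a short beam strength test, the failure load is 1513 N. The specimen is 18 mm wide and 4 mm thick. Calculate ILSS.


ILSS = 3F/(4bh) = 3*1513/(4*18*4) = 15.76 MPa

15.76 MPa


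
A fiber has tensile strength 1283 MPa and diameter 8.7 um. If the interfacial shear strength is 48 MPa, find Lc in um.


Lc = sigma_f * d / (2 * tau_i) = 1283 * 8.7 / (2 * 48) = 116.3 um

116.3 um


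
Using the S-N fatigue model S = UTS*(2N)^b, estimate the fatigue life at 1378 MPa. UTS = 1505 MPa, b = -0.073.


N = 0.5 * (S/UTS)^(1/b) = 0.5 * (1378/1505)^(1/-0.073) = 1.6728 cycles

1.6728 cycles


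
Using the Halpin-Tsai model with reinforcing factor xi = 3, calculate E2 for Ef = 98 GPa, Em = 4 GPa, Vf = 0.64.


eta = (Ef/Em - 1)/(Ef/Em + xi) = (24.5 - 1)/(24.5 + 3) = 0.8545
E2 = Em*(1+xi*eta*Vf)/(1-eta*Vf) = 23.31 GPa

23.31 GPa


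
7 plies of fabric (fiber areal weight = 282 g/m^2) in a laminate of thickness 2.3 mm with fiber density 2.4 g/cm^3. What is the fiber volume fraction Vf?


Vf = n * FAW / (rho_f * h * 1000) = 7 * 282 / (2.4 * 2.3 * 1000) = 0.3576

0.3576


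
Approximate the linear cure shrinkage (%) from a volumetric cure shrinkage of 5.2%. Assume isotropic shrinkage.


Linear shrinkage ≈ vol_shrink/3 = 5.2/3 = 1.733%

1.733%


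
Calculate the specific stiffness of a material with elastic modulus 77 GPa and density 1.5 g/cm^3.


Specific stiffness = E/rho = 77/1.5 = 51.3 GPa/(g/cm^3)

51.3 GPa/(g/cm^3)


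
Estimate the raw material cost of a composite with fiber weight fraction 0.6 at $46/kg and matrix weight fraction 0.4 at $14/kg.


Cost = cost_f*Wf + cost_m*Wm = 46*0.6 + 14*0.4 = $33.2/kg

$33.2/kg


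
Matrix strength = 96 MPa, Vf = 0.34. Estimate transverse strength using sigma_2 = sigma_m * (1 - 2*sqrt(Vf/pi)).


factor = 1 - 2*sqrt(0.34/pi) = 0.342
sigma_2 = 96 * 0.342 = 32.84 MPa

32.84 MPa


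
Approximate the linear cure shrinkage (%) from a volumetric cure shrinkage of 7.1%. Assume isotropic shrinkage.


Linear shrinkage ≈ vol_shrink/3 = 7.1/3 = 2.367%

2.367%


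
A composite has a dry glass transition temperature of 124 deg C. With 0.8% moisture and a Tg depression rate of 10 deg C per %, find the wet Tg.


Tg_wet = Tg_dry - k*moisture = 124 - 10*0.8 = 116.0 deg C

116.0 deg C


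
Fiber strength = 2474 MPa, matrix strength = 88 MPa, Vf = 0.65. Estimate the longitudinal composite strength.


sigma_1 = sigma_f*Vf + sigma_m*(1-Vf) = 2474*0.65 + 88*0.35 = 1638.9 MPa

1638.9 MPa


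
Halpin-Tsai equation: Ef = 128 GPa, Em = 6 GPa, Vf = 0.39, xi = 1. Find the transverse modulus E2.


eta = (Ef/Em - 1)/(Ef/Em + xi) = (21.3333 - 1)/(21.3333 + 1) = 0.9104
E2 = Em*(1+xi*eta*Vf)/(1-eta*Vf) = 12.61 GPa

12.61 GPa


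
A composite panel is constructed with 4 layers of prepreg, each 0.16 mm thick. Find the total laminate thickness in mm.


h = n * t_ply = 4 * 0.16 = 0.64 mm

0.64 mm


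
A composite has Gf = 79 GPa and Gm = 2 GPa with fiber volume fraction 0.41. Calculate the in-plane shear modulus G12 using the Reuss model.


1/G12 = Vf/Gf + (1-Vf)/Gm = 0.41/79 + 0.59/2
G12 = 3.33 GPa

3.33 GPa


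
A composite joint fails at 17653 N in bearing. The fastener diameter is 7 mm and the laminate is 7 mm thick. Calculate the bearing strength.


sigma_br = F/(d*h) = 17653/(7*7) = 360.3 MPa

360.3 MPa


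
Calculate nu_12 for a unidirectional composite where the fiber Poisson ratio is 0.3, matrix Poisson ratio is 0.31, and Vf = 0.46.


nu_12 = nu_f*Vf + nu_m*(1-Vf) = 0.3*0.46 + 0.31*0.54 = 0.3054

0.3054


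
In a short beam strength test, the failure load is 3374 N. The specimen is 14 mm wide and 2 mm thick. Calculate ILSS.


ILSS = 3F/(4bh) = 3*3374/(4*14*2) = 90.38 MPa

90.38 MPa


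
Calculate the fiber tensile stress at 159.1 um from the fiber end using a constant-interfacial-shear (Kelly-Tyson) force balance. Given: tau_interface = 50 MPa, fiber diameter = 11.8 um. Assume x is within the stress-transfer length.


Force balance: sigma_f * (pi*d^2/4) = tau * (pi*d) * x  ->  sigma_f = 4 * tau * x / d
sigma_f = 4 * 50 * 159.1 / 11.8 = 2696.6 MPa

2696.6 MPa


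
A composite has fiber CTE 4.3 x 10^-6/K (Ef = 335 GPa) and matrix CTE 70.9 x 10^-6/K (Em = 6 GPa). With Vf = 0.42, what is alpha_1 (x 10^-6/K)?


E1 = Ef*Vf + Em*(1-Vf) = 144.18
alpha_1 = (alpha_f*Ef*Vf + alpha_m*Em*(1-Vf))/E1 = 5.91 x 10^-6/K

5.91 x 10^-6/K


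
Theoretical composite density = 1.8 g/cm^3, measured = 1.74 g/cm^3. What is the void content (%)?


Void% = (rho_theo - rho_actual)/rho_theo * 100 = (1.8 - 1.74)/1.8 * 100 = 3.33%

3.33%


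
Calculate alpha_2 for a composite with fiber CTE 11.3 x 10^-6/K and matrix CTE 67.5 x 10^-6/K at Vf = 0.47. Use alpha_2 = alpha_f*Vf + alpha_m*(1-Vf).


alpha_2 = alpha_f*Vf + alpha_m*(1-Vf) = 11.3*0.47 + 67.5*0.53 = 41.1 x 10^-6/K

41.1 x 10^-6/K


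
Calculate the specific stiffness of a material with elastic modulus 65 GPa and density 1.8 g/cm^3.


Specific stiffness = E/rho = 65/1.8 = 36.1 GPa/(g/cm^3)

36.1 GPa/(g/cm^3)


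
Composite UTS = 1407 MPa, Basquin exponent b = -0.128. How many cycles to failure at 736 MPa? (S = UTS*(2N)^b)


N = 0.5 * (S/UTS)^(1/b) = 0.5 * (736/1407)^(1/-0.128) = 78.9832 cycles

78.9832 cycles


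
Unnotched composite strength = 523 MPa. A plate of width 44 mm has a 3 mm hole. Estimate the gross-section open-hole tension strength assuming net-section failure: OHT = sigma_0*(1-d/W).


OHT = sigma_0*(1-d/W) = 523*(1-3/44) = 487.3 MPa

487.3 MPa


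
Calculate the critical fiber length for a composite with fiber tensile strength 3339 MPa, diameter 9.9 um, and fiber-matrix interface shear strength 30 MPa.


Lc = sigma_f * d / (2 * tau_i) = 3339 * 9.9 / (2 * 30) = 550.9 um

550.9 um


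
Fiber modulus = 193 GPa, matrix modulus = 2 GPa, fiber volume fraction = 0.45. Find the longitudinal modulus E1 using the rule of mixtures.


E1 = Ef*Vf + Em*(1-Vf) = 193*0.45 + 2*0.55 = 87.95 GPa

87.95 GPa


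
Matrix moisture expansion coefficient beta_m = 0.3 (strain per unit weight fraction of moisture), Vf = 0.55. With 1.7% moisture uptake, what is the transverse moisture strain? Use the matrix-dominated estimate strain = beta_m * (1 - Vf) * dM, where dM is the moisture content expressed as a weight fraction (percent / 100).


dM = 1.7/100 = 0.017
strain = beta_m * (1-Vf) * dM = 0.3 * 0.45 * 0.017 = 0.002295

0.002295


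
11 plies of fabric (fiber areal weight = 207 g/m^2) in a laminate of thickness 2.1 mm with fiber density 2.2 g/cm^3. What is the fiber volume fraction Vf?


Vf = n * FAW / (rho_f * h * 1000) = 11 * 207 / (2.2 * 2.1 * 1000) = 0.4929

0.4929


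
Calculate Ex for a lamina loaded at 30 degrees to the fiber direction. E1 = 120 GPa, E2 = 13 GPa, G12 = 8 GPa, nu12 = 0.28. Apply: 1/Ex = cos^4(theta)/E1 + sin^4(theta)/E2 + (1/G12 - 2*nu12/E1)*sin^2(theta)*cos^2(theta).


cos^4(30) = 0.5625, sin^4(30) = 0.0625, sin^2(30)*cos^2(30) = 0.1875
1/G12 - 2*nu12/E1 = 1/8 - 2*0.28/120 = 0.120333 GPa^-1
1/Ex = 0.5625/120 + 0.0625/13 + 0.120333*0.1875 = 0.0320577 GPa^-1
Ex = 31.19 GPa

31.19 GPa


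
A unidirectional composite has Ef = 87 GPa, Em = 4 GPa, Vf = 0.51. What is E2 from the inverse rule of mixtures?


1/E2 = Vf/Ef + (1-Vf)/Em = 0.51/87 + 0.49/4
E2 = 7.79 GPa

7.79 GPa


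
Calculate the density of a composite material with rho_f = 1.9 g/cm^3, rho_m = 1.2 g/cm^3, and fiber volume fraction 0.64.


rho_c = rho_f*Vf + rho_m*(1-Vf) = 1.9*0.64 + 1.2*0.36 = 1.648 g/cm^3

1.648 g/cm^3


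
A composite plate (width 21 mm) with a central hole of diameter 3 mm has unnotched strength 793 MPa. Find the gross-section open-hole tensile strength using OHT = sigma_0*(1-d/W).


OHT = sigma_0*(1-d/W) = 793*(1-3/21) = 679.7 MPa

679.7 MPa


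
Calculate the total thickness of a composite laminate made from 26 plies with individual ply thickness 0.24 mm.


h = n * t_ply = 26 * 0.24 = 6.24 mm

6.24 mm


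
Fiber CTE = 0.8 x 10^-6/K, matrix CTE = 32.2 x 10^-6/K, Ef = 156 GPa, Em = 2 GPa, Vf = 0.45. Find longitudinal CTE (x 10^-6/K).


E1 = Ef*Vf + Em*(1-Vf) = 71.3
alpha_1 = (alpha_f*Ef*Vf + alpha_m*Em*(1-Vf))/E1 = 1.28 x 10^-6/K

1.28 x 10^-6/K


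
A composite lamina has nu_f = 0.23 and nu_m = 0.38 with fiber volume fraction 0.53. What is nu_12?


nu_12 = nu_f*Vf + nu_m*(1-Vf) = 0.23*0.53 + 0.38*0.47 = 0.3005

0.3005


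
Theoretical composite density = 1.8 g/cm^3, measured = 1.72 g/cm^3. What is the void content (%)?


Void% = (rho_theo - rho_actual)/rho_theo * 100 = (1.8 - 1.72)/1.8 * 100 = 4.44%

4.44%


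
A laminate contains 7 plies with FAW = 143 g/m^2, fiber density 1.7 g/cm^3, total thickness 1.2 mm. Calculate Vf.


Vf = n * FAW / (rho_f * h * 1000) = 7 * 143 / (1.7 * 1.2 * 1000) = 0.4907

0.4907


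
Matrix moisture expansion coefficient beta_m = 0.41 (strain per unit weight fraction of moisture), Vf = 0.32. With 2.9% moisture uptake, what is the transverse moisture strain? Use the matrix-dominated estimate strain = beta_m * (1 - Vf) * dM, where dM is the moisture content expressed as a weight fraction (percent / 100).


dM = 2.9/100 = 0.029
strain = beta_m * (1-Vf) * dM = 0.41 * 0.68 * 0.029 = 0.0080852

0.0080852


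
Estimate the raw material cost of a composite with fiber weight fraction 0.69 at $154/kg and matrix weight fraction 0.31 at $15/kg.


Cost = cost_f*Wf + cost_m*Wm = 154*0.69 + 15*0.31 = $110.91/kg

$110.91/kg
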